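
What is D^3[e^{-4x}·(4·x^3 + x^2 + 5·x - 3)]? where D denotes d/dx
16 \left(- 16 x^{3} + 32 x^{2} - 32 x + 27\right) e^{- 4 x}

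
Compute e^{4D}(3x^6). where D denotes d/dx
3 x^{6} + 72 x^{5} + 720 x^{4} + 3840 x^{3} + 11520 x^{2} + 18432 x + 12288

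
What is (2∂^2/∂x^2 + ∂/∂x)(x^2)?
2 x + 4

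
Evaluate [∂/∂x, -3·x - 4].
-3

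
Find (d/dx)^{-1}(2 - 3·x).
- \frac{3 x^{2}}{2} + 2 x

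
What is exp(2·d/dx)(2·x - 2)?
2 x + 2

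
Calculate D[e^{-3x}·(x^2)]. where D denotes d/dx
x \left(2 - 3 x\right) e^{- 3 x}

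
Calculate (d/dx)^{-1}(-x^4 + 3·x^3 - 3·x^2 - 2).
- \frac{x^{5}}{5} + \frac{3 x^{4}}{4} - x^{3} - 2 x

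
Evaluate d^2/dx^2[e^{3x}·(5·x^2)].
\left(45 x^{2} + 60 x + 10\right) e^{3 x}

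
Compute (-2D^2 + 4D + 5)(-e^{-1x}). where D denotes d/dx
e^{- x}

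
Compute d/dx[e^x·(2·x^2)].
2 x \left(x + 2\right) e^{x}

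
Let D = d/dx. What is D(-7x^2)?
- 14 x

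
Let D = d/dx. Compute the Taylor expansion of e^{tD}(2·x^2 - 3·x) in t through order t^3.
2 t^{2} + t \left(4 x - 3\right) + 2 x^{2} - 3 x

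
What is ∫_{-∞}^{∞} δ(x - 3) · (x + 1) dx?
4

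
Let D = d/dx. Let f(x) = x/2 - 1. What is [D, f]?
\frac{1}{2}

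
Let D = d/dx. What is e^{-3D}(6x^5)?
6 x^{5} - 90 x^{4} + 540 x^{3} - 1620 x^{2} + 2430 x - 1458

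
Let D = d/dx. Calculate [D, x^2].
2 x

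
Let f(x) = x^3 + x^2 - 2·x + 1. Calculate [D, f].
3 x^{2} + 2 x - 2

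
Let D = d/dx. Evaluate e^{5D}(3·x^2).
3 x^{2} + 30 x + 75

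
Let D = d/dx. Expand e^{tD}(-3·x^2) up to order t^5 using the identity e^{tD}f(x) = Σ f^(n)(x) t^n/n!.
- 3 t^{2} - 6 t x - 3 x^{2}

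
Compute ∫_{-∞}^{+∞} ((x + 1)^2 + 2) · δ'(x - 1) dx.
-4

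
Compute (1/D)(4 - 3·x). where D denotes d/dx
- \frac{3 x^{2}}{2} + 4 x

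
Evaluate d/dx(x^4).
4 x^{3}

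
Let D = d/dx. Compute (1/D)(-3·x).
- \frac{3 x^{2}}{2}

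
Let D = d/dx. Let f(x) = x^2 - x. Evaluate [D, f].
2 x - 1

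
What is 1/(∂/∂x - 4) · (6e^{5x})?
6 e^{5 x}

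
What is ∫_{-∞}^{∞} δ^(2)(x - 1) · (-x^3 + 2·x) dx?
-6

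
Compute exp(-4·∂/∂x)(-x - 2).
2 - x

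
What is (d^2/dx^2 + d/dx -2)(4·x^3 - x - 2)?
- 8 x^{3} + 12 x^{2} + 26 x + 3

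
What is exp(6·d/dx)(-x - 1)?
- x - 7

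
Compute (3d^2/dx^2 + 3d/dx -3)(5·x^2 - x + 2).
- 15 x^{2} + 33 x + 21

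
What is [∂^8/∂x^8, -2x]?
-16\frac{d^{7}}{dx^{7}}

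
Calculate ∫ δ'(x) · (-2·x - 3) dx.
2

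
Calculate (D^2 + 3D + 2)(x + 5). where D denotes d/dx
2 x + 13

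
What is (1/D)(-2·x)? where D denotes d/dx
- x^{2}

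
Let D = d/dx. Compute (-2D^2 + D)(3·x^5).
15 x^{3} \left(x - 8\right)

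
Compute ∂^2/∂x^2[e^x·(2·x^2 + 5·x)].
\left(2 x^{2} + 13 x + 14\right) e^{x}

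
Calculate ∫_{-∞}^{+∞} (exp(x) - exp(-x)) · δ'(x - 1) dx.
- 2 \cosh{\left(1 \right)}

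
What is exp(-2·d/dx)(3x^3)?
3 x^{3} - 18 x^{2} + 36 x - 24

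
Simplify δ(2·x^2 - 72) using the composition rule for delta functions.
\frac{\delta(x - 6) + \delta(x + 6)}{24}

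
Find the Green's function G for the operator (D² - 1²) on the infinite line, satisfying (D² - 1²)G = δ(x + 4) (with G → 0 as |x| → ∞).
-\frac{e^{-|x + 4|}}{2}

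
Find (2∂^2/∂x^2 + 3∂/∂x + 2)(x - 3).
2 x - 3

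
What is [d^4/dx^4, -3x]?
-12\frac{d^{3}}{dx^{3}}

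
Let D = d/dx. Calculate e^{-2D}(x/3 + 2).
\frac{x}{3} + \frac{4}{3}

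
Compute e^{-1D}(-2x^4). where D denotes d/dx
- 2 x^{4} + 8 x^{3} - 12 x^{2} + 8 x - 2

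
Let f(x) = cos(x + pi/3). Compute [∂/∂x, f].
- \sin{\left(x + \frac{\pi}{3} \right)}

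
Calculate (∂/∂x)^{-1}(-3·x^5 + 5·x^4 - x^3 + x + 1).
- \frac{x^{6}}{2} + x^{5} - \frac{x^{4}}{4} + \frac{x^{2}}{2} + x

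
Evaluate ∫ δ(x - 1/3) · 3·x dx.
1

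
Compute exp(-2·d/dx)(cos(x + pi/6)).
\cos{\left(x - 2 + \frac{\pi}{6} \right)}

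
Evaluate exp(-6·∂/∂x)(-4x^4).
- 4 x^{4} + 96 x^{3} - 864 x^{2} + 3456 x - 5184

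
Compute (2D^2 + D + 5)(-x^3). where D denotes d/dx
x \left(- 5 x^{2} - 3 x - 12\right)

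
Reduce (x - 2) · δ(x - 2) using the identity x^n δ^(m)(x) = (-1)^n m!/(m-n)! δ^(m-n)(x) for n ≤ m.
0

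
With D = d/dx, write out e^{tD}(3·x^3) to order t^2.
3 x \left(3 t^{2} + 3 t x + x^{2}\right)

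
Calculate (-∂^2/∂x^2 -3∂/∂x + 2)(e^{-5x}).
- 8 e^{- 5 x}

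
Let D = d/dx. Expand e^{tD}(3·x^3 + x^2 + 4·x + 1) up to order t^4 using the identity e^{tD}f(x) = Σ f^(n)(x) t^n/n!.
3 t^{3} + t^{2} \left(9 x + 1\right) + t \left(9 x^{2} + 2 x + 4\right) + 3 x^{3} + x^{2} + 4 x + 1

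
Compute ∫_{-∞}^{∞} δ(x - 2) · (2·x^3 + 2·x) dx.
20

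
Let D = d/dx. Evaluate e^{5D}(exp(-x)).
e^{- x - 5}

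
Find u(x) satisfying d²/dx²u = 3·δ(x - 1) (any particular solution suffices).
\frac{3|x - 1|}{2}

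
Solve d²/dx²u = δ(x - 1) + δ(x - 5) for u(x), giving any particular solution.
\frac{|x - 1|}{2} + \frac{|x - 5|}{2}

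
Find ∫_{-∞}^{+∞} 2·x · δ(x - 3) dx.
6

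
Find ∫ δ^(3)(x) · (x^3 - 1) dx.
-6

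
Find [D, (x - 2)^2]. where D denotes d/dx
2 x - 4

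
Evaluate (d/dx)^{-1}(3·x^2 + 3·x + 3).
x^{3} + \frac{3 x^{2}}{2} + 3 x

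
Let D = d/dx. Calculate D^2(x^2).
2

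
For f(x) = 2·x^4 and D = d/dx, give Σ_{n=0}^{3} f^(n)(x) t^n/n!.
2 x \left(4 t^{3} + 6 t^{2} x + 4 t x^{2} + x^{3}\right)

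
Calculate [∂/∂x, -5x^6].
- 30 x^{5}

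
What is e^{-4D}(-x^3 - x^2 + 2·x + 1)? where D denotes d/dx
- x^{3} + 11 x^{2} - 38 x + 41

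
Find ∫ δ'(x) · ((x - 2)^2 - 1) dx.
4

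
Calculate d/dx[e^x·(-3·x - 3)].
3 \left(- x - 2\right) e^{x}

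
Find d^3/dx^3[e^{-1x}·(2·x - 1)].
\left(7 - 2 x\right) e^{- x}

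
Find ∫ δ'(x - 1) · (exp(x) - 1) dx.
- e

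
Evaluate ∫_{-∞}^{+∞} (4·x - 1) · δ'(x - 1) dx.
-4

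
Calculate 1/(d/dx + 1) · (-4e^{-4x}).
\frac{4 e^{- 4 x}}{3}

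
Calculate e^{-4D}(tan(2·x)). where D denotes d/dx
\tan{\left(2 x - 8 \right)}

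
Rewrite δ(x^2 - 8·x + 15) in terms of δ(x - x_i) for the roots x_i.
\frac{\delta(x - 5) + \delta(x - 3)}{2}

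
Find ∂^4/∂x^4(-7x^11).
- 55440 x^{7}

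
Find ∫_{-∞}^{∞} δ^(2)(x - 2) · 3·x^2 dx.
6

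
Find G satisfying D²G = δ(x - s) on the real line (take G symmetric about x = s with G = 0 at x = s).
\frac{|x - s|}{2}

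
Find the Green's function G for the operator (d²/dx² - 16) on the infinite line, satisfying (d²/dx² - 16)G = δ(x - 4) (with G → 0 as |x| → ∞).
-\frac{e^{-4|x - 4|}}{8}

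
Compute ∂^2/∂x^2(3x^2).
6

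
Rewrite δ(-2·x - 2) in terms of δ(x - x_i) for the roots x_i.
\frac{\delta(x + 1)}{2}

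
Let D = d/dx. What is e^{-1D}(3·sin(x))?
3 \sin{\left(x - 1 \right)}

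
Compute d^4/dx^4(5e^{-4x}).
1280 e^{- 4 x}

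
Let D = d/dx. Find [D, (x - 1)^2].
2 x - 2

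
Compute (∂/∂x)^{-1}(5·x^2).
\frac{5 x^{3}}{3}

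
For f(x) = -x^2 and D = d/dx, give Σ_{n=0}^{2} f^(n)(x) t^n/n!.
- t^{2} - 2 t x - x^{2}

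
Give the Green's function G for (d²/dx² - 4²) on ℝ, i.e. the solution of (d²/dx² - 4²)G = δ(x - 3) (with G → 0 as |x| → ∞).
-\frac{e^{-4|x - 3|}}{8}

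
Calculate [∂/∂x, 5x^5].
25 x^{4}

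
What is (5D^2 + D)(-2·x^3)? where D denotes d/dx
6 x \left(- x - 10\right)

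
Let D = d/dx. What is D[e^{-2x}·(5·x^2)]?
10 x \left(1 - x\right) e^{- 2 x}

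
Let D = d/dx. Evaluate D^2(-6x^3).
- 36 x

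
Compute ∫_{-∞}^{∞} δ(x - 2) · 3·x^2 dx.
12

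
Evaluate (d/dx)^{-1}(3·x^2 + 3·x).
x^{3} + \frac{3 x^{2}}{2}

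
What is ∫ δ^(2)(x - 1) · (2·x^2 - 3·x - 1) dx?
4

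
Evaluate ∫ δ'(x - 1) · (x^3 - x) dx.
-2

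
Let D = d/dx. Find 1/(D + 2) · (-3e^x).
- e^{x}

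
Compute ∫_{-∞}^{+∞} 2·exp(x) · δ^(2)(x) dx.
2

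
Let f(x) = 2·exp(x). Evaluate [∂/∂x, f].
2 e^{x}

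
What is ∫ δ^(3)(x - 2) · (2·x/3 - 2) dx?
0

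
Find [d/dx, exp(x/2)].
\frac{e^{\frac{x}{2}}}{2}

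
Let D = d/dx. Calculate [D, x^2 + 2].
2 x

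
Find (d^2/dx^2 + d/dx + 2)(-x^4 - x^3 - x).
- 2 x^{4} - 6 x^{3} - 15 x^{2} - 8 x - 1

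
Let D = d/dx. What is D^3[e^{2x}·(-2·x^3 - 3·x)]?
\left(- 16 x^{3} - 72 x^{2} - 96 x - 48\right) e^{2 x}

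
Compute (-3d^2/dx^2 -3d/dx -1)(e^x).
- 7 e^{x}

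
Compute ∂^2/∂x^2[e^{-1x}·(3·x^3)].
3 x \left(x^{2} - 6 x + 6\right) e^{- x}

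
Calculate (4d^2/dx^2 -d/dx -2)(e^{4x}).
58 e^{4 x}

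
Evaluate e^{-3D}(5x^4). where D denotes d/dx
5 x^{4} - 60 x^{3} + 270 x^{2} - 540 x + 405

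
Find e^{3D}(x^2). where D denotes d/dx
x^{2} + 6 x + 9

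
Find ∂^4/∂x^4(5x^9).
15120 x^{5}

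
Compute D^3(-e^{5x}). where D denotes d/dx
- 125 e^{5 x}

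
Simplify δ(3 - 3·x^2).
\frac{\delta(x - 1) + \delta(x + 1)}{6}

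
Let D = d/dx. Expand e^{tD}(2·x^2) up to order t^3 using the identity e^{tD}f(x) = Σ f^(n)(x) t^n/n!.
2 t^{2} + 4 t x + 2 x^{2}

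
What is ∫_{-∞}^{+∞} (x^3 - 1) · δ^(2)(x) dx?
0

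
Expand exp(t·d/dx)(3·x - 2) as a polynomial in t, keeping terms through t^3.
3 t + 3 x - 2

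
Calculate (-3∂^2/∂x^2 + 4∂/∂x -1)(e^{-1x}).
- 8 e^{- x}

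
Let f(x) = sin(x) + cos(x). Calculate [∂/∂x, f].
- \sin{\left(x \right)} + \cos{\left(x \right)}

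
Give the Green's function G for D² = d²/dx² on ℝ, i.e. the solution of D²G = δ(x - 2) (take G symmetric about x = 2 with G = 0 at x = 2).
\frac{|x - 2|}{2}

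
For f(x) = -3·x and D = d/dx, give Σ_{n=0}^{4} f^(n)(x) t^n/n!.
- 3 t - 3 x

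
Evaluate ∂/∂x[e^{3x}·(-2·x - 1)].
\left(- 6 x - 5\right) e^{3 x}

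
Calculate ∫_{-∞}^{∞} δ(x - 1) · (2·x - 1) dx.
1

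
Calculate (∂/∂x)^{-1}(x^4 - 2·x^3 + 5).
\frac{x^{5}}{5} - \frac{x^{4}}{2} + 5 x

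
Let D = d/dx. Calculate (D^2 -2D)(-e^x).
e^{x}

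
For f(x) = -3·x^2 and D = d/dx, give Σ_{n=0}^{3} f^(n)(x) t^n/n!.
- 3 t^{2} - 6 t x - 3 x^{2}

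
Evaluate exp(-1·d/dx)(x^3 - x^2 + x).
x^{3} - 4 x^{2} + 6 x - 3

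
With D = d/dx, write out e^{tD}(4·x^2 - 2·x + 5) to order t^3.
4 t^{2} + 2 t \left(4 x - 1\right) + 4 x^{2} - 2 x + 5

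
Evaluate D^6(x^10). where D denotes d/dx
151200 x^{4}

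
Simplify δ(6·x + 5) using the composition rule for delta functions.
\frac{\delta(x + 5/6)}{6}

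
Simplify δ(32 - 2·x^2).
\frac{\delta(x - 4) + \delta(x + 4)}{16}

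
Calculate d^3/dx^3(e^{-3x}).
- 27 e^{- 3 x}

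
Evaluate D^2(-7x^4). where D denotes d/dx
- 84 x^{2}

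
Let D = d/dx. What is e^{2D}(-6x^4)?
- 6 x^{4} - 48 x^{3} - 144 x^{2} - 192 x - 96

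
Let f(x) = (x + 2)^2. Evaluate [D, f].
2 x + 4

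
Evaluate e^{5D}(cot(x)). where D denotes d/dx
\cot{\left(x + 5 \right)}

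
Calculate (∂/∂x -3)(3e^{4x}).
3 e^{4 x}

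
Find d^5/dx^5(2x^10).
60480 x^{5}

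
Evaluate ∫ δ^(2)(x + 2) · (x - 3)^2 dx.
2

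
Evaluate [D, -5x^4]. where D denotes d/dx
- 20 x^{3}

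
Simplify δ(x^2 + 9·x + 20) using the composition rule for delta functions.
\frac{\delta(x + 4) + \delta(x + 5)}{1}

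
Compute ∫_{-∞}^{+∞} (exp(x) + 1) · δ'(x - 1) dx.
- e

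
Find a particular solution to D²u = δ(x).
\frac{|x|}{2}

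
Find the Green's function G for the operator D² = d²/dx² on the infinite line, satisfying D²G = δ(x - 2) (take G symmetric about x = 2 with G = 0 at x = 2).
\frac{|x - 2|}{2}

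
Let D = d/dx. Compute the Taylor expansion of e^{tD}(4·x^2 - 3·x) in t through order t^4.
4 t^{2} + t \left(8 x - 3\right) + 4 x^{2} - 3 x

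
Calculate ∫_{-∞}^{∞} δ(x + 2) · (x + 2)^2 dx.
0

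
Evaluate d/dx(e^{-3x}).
- 3 e^{- 3 x}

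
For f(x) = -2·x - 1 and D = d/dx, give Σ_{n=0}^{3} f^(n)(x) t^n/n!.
- 2 t - 2 x - 1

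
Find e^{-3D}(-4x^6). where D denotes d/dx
- 4 x^{6} + 72 x^{5} - 540 x^{4} + 2160 x^{3} - 4860 x^{2} + 5832 x - 2916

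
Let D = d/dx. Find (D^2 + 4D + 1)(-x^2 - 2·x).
- x^{2} - 10 x - 10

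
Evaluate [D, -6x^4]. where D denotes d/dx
- 24 x^{3}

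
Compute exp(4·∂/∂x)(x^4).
x^{4} + 16 x^{3} + 96 x^{2} + 256 x + 256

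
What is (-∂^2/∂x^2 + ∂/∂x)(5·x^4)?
20 x^{2} \left(x - 3\right)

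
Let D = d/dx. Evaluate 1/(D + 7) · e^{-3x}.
\frac{e^{- 3 x}}{4}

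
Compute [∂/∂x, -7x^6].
- 42 x^{5}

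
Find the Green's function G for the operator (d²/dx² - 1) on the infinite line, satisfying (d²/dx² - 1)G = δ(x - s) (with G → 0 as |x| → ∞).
-\frac{e^{-|x-s|}}{2}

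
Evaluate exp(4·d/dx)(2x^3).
2 x^{3} + 24 x^{2} + 96 x + 128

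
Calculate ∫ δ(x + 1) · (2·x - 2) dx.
-4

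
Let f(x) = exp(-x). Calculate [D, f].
- e^{- x}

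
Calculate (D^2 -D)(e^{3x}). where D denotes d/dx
6 e^{3 x}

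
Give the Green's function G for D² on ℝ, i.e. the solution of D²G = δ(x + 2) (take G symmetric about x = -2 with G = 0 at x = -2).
\frac{|x + 2|}{2}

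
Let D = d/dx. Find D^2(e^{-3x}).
9 e^{- 3 x}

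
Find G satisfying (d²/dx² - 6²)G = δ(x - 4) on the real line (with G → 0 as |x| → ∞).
-\frac{e^{-6|x - 4|}}{12}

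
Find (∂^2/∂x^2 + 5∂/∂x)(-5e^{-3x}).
30 e^{- 3 x}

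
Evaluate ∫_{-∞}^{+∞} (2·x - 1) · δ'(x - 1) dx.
-2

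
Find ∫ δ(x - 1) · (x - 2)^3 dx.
-1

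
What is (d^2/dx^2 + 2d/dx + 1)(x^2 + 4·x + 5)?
x^{2} + 8 x + 15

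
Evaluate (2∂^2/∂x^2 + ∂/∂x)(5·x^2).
10 x + 20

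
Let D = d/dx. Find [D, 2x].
2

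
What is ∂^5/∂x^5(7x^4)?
0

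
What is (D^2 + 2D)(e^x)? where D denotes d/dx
3 e^{x}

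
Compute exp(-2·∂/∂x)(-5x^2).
- 5 x^{2} + 20 x - 20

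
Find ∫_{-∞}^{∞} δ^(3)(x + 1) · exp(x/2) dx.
- \frac{1}{8 e^{\frac{1}{2}}}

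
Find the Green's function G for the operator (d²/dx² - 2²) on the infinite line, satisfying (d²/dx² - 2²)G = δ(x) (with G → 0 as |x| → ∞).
-\frac{e^{-2|x|}}{4}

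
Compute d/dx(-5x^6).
- 30 x^{5}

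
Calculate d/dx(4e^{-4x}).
- 16 e^{- 4 x}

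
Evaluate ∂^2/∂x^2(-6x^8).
- 336 x^{6}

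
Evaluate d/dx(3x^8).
24 x^{7}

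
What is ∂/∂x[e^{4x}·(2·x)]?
\left(8 x + 2\right) e^{4 x}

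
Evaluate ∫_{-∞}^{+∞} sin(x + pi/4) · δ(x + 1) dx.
\cos{\left(\frac{\pi}{4} + 1 \right)}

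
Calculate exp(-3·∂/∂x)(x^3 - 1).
x^{3} - 9 x^{2} + 27 x - 28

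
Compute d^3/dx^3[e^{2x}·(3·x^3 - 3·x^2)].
\left(24 x^{3} + 84 x^{2} + 36 x - 18\right) e^{2 x}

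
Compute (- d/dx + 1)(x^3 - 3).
x^{3} - 3 x^{2} - 3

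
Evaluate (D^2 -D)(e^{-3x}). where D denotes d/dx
12 e^{- 3 x}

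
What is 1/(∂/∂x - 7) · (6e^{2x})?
- \frac{6 e^{2 x}}{5}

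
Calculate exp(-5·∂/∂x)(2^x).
2^{x - 5}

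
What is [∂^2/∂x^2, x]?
2\frac{d}{dx}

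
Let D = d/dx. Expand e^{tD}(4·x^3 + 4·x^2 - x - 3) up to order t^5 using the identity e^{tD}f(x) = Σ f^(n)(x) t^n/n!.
4 t^{3} + t^{2} \left(12 x + 4\right) + t \left(12 x^{2} + 8 x - 1\right) + 4 x^{3} + 4 x^{2} - x - 3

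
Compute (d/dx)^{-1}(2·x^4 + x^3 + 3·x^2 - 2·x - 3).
\frac{2 x^{5}}{5} + \frac{x^{4}}{4} + x^{3} - x^{2} - 3 x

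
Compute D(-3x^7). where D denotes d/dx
- 21 x^{6}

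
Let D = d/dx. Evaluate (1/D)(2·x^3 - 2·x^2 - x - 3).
\frac{x^{4}}{2} - \frac{2 x^{3}}{3} - \frac{x^{2}}{2} - 3 x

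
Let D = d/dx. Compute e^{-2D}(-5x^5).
- 5 x^{5} + 50 x^{4} - 200 x^{3} + 400 x^{2} - 400 x + 160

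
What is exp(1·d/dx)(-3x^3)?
- 3 x^{3} - 9 x^{2} - 9 x - 3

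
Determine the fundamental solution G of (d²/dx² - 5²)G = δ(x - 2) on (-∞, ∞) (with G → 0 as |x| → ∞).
-\frac{e^{-5|x - 2|}}{10}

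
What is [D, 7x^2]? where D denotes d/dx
14 x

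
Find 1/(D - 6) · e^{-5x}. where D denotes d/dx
- \frac{e^{- 5 x}}{11}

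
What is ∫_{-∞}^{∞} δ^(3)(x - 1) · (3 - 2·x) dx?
0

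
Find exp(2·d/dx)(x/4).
\frac{x}{4} + \frac{1}{2}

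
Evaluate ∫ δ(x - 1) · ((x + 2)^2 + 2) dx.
11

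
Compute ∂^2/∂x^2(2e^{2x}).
8 e^{2 x}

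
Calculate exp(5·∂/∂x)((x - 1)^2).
x^{2} + 8 x + 16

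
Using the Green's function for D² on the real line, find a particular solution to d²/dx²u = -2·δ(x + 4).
-|x + 4|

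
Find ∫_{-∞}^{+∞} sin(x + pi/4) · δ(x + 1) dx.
\cos{\left(\frac{\pi}{4} + 1 \right)}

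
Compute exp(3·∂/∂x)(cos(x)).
\cos{\left(x + 3 \right)}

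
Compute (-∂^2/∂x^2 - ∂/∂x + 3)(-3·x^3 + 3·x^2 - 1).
- 9 x^{3} + 18 x^{2} + 12 x - 9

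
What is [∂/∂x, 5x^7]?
35 x^{6}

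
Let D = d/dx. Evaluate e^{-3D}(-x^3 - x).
- x^{3} + 9 x^{2} - 28 x + 30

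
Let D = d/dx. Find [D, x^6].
6 x^{5}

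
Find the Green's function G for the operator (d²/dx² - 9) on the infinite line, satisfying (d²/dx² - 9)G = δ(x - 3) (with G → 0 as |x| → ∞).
-\frac{e^{-3|x - 3|}}{6}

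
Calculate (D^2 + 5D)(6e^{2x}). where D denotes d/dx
84 e^{2 x}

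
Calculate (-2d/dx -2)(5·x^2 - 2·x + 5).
- 10 x^{2} - 16 x - 6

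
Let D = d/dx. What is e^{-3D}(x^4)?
x^{4} - 12 x^{3} + 54 x^{2} - 108 x + 81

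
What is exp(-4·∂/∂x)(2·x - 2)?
2 x - 10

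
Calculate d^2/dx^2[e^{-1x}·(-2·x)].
2 \left(2 - x\right) e^{- x}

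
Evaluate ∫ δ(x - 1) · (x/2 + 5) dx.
\frac{11}{2}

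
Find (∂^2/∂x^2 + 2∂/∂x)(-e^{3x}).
- 15 e^{3 x}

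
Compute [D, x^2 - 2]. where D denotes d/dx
2 x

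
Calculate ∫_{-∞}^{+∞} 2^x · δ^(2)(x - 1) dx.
2 \log{\left(2 \right)}^{2}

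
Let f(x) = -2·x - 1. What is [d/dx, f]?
-2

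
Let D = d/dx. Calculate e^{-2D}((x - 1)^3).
x^{3} - 9 x^{2} + 27 x - 27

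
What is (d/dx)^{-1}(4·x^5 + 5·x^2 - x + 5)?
\frac{2 x^{6}}{3} + \frac{5 x^{3}}{3} - \frac{x^{2}}{2} + 5 x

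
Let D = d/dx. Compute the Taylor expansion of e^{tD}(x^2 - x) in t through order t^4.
t^{2} + t \left(2 x - 1\right) + x^{2} - x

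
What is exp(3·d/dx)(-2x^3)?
- 2 x^{3} - 18 x^{2} - 54 x - 54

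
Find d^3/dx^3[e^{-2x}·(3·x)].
12 \left(3 - 2 x\right) e^{- 2 x}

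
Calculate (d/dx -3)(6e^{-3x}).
- 36 e^{- 3 x}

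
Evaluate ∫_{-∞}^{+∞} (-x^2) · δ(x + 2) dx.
-4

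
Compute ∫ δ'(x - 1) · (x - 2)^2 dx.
2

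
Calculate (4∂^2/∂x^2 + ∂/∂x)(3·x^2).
6 x + 24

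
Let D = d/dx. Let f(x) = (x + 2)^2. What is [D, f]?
2 x + 4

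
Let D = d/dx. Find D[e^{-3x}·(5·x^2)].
5 x \left(2 - 3 x\right) e^{- 3 x}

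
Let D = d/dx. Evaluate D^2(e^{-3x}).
9 e^{- 3 x}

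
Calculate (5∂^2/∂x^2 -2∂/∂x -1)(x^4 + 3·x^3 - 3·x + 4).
- x^{4} - 11 x^{3} + 42 x^{2} + 93 x + 2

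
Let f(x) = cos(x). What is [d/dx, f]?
- \sin{\left(x \right)}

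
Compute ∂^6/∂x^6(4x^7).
20160 x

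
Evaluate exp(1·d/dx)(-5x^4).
- 5 x^{4} - 20 x^{3} - 30 x^{2} - 20 x - 5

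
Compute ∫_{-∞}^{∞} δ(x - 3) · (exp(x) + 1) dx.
1 + e^{3}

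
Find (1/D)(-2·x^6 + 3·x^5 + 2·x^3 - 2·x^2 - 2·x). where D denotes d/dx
- \frac{2 x^{7}}{7} + \frac{x^{6}}{2} + \frac{x^{4}}{2} - \frac{2 x^{3}}{3} - x^{2}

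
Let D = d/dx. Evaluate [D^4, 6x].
24D^{3}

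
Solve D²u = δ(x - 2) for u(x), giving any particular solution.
\frac{|x - 2|}{2}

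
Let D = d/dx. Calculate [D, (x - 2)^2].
2 x - 4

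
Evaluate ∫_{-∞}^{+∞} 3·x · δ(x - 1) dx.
3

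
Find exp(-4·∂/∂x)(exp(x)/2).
\frac{e^{x - 4}}{2}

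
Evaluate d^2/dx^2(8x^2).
16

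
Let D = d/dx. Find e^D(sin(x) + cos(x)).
\sqrt{2} \sin{\left(x + \frac{\pi}{4} + 1 \right)}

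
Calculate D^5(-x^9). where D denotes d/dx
- 15120 x^{4}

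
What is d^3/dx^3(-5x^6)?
- 600 x^{3}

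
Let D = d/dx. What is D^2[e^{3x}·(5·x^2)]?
\left(45 x^{2} + 60 x + 10\right) e^{3 x}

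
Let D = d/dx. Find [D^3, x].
3D^{2}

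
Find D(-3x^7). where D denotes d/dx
- 21 x^{6}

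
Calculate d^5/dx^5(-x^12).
- 95040 x^{7}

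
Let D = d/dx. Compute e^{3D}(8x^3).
8 x^{3} + 72 x^{2} + 216 x + 216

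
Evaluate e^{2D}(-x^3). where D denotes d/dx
- x^{3} - 6 x^{2} - 12 x - 8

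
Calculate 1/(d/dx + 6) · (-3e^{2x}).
- \frac{3 e^{2 x}}{8}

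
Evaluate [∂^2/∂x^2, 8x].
16\frac{d}{dx}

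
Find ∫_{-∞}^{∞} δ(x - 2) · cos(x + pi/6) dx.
\cos{\left(\frac{\pi}{6} + 2 \right)}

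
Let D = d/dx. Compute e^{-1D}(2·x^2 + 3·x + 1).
x \left(2 x - 1\right)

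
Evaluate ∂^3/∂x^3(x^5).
60 x^{2}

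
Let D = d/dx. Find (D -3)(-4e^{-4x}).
28 e^{- 4 x}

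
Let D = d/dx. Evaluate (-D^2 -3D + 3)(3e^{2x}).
- 21 e^{2 x}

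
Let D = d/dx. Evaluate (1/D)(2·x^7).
\frac{x^{8}}{4}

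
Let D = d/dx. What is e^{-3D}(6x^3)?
6 x^{3} - 54 x^{2} + 162 x - 162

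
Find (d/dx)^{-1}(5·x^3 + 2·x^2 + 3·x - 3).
\frac{5 x^{4}}{4} + \frac{2 x^{3}}{3} + \frac{3 x^{2}}{2} - 3 x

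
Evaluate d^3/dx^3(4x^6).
480 x^{3}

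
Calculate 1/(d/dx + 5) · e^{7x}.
\frac{e^{7 x}}{12}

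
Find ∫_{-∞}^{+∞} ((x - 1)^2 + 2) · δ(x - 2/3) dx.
\frac{19}{9}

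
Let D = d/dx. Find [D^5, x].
5D^{4}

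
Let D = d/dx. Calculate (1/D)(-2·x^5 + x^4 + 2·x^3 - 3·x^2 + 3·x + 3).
- \frac{x^{6}}{3} + \frac{x^{5}}{5} + \frac{x^{4}}{2} - x^{3} + \frac{3 x^{2}}{2} + 3 x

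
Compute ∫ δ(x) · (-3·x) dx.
0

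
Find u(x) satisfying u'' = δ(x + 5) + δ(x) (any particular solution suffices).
\frac{|x + 5|}{2} + \frac{|x|}{2}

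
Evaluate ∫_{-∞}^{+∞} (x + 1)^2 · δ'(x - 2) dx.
-6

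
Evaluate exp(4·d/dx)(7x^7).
7 x^{7} + 196 x^{6} + 2352 x^{5} + 15680 x^{4} + 62720 x^{3} + 150528 x^{2} + 200704 x + 114688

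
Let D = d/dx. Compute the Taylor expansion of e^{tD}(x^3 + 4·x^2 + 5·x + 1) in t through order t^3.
t^{3} + t^{2} \left(3 x + 4\right) + t \left(3 x^{2} + 8 x + 5\right) + x^{3} + 4 x^{2} + 5 x + 1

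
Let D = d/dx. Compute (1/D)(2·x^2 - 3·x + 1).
\frac{2 x^{3}}{3} - \frac{3 x^{2}}{2} + x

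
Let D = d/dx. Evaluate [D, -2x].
-2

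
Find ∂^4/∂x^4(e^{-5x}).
625 e^{- 5 x}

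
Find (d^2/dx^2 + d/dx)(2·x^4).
8 x^{2} \left(x + 3\right)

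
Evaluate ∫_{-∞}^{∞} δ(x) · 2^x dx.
1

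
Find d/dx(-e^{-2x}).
2 e^{- 2 x}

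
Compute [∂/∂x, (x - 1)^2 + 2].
2 x - 2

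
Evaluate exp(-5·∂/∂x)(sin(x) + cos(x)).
\sqrt{2} \cos{\left(- x + \frac{\pi}{4} + 5 \right)}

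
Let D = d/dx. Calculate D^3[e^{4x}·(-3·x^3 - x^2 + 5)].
\left(- 192 x^{3} - 496 x^{2} - 312 x + 278\right) e^{4 x}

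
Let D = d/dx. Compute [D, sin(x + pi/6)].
\cos{\left(x + \frac{\pi}{6} \right)}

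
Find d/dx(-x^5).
- 5 x^{4}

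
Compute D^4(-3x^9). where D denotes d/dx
- 9072 x^{5}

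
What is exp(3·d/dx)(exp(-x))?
e^{- x - 3}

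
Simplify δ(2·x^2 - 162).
\frac{\delta(x - 9) + \delta(x + 9)}{36}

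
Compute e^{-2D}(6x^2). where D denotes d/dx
6 x^{2} - 24 x + 24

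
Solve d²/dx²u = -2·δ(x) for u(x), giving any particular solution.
-|x|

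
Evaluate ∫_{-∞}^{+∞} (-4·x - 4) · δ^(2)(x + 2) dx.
0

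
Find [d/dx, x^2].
2 x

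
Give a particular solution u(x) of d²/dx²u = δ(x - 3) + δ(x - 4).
\frac{|x - 3|}{2} + \frac{|x - 4|}{2}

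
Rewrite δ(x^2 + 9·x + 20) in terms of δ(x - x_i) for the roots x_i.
\frac{\delta(x + 5) + \delta(x + 4)}{1}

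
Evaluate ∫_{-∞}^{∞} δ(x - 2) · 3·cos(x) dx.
3 \cos{\left(2 \right)}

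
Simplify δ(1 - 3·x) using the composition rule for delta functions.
\frac{\delta(x - 1/3)}{3}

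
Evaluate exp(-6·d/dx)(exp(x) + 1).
e^{x - 6} + 1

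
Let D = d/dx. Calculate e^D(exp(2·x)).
e^{2 x + 2}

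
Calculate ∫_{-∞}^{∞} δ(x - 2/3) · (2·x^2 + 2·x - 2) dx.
\frac{2}{9}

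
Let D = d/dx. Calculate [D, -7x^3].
- 21 x^{2}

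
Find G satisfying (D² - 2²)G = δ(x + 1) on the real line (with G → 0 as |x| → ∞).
-\frac{e^{-2|x + 1|}}{4}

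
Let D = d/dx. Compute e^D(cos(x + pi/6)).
\cos{\left(x + \frac{\pi}{6} + 1 \right)}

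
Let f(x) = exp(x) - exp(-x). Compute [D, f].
2 \cosh{\left(x \right)}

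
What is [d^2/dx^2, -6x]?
-12\frac{d}{dx}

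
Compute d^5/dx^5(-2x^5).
-240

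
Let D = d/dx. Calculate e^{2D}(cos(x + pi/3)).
\cos{\left(x + \frac{\pi}{3} + 2 \right)}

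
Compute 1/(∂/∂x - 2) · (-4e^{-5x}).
\frac{4 e^{- 5 x}}{7}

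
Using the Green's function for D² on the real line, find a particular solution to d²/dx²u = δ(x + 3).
\frac{|x + 3|}{2}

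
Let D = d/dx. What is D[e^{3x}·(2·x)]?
\left(6 x + 2\right) e^{3 x}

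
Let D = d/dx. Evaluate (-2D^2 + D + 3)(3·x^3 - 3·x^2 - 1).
9 x^{3} - 42 x + 9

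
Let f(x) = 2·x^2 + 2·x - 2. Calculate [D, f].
4 x + 2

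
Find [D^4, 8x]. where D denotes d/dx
32D^{3}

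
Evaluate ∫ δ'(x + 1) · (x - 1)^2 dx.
4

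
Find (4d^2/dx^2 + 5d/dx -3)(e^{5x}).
122 e^{5 x}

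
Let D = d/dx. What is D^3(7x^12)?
9240 x^{9}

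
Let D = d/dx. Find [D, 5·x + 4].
5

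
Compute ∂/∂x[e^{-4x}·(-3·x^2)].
6 x \left(2 x - 1\right) e^{- 4 x}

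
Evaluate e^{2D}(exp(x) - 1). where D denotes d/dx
e^{x + 2} - 1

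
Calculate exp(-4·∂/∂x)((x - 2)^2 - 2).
x^{2} - 12 x + 34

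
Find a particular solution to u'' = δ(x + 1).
\frac{|x + 1|}{2}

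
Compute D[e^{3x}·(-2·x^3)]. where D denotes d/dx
6 x^{2} \left(- x - 1\right) e^{3 x}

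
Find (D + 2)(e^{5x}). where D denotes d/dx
7 e^{5 x}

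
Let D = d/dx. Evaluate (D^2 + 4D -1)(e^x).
4 e^{x}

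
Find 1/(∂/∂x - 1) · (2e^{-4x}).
- \frac{2 e^{- 4 x}}{5}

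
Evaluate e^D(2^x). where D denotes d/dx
2^{x + 1}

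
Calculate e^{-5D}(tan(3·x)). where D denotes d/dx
\tan{\left(3 x - 15 \right)}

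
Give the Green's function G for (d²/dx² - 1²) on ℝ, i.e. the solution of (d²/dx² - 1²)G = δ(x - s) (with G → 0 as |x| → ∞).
-\frac{e^{-|x-s|}}{2}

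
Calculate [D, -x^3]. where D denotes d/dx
- 3 x^{2}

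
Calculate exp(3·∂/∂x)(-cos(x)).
- \cos{\left(x + 3 \right)}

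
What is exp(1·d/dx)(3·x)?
3 x + 3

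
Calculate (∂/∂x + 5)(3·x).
15 x + 3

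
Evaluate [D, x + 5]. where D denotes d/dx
1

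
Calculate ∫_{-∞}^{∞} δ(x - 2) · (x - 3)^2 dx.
1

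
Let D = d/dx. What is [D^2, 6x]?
12D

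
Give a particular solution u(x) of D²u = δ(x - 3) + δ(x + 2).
\frac{|x - 3|}{2} + \frac{|x + 2|}{2}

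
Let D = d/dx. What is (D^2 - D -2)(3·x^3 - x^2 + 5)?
- 6 x^{3} - 7 x^{2} + 20 x - 12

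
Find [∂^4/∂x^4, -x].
-4\frac{d^{3}}{dx^{3}}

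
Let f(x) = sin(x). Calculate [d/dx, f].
\cos{\left(x \right)}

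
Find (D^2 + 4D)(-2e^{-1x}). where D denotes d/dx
6 e^{- x}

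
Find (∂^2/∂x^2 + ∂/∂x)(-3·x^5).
15 x^{3} \left(- x - 4\right)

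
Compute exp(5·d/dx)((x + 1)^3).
x^{3} + 18 x^{2} + 108 x + 216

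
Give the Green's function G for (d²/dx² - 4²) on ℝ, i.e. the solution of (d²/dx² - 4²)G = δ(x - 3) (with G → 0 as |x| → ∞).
-\frac{e^{-4|x - 3|}}{8}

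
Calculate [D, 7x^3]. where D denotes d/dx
21 x^{2}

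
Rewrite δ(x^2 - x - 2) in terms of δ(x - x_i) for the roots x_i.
\frac{\delta(x + 1) + \delta(x - 2)}{3}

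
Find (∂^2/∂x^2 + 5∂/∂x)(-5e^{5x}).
- 250 e^{5 x}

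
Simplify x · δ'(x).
-\delta(x)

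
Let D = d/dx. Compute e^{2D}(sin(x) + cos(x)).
\sqrt{2} \sin{\left(x + \frac{\pi}{4} + 2 \right)}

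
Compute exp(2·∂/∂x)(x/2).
\frac{x}{2} + 1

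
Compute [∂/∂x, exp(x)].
e^{x}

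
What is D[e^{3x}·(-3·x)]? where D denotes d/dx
\left(- 9 x - 3\right) e^{3 x}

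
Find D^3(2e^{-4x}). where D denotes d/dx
- 128 e^{- 4 x}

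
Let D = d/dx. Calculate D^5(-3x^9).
- 45360 x^{4}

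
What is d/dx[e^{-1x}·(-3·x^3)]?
3 x^{2} \left(x - 3\right) e^{- x}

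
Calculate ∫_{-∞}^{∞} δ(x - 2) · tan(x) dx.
\tan{\left(2 \right)}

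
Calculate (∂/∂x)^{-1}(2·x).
x^{2}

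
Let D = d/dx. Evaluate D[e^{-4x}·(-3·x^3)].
x^{2} \left(12 x - 9\right) e^{- 4 x}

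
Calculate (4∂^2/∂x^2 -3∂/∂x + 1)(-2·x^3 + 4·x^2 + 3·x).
- 2 x^{3} + 22 x^{2} - 69 x + 23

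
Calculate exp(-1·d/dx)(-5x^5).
- 5 x^{5} + 25 x^{4} - 50 x^{3} + 50 x^{2} - 25 x + 5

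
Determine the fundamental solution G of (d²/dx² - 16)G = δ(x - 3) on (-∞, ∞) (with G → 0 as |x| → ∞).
-\frac{e^{-4|x - 3|}}{8}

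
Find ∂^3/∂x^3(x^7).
210 x^{4}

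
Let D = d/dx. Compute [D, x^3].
3 x^{2}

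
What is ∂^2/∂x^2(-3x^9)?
- 216 x^{7}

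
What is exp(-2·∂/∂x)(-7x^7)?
- 7 x^{7} + 98 x^{6} - 588 x^{5} + 1960 x^{4} - 3920 x^{3} + 4704 x^{2} - 3136 x + 896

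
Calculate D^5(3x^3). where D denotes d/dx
0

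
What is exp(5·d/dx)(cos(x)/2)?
\frac{\cos{\left(x + 5 \right)}}{2}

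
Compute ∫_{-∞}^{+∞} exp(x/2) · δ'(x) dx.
- \frac{1}{2}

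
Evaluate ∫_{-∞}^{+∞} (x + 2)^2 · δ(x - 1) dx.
9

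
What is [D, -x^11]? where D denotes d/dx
- 11 x^{10}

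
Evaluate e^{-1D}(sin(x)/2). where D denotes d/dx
\frac{\sin{\left(x - 1 \right)}}{2}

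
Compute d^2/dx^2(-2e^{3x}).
- 18 e^{3 x}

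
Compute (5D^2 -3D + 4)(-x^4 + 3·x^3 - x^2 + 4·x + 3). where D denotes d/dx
- 4 x^{4} + 24 x^{3} - 91 x^{2} + 112 x - 10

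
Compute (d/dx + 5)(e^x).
6 e^{x}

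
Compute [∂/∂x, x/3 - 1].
\frac{1}{3}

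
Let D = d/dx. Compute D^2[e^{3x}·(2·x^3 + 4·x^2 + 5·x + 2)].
\left(18 x^{3} + 72 x^{2} + 105 x + 56\right) e^{3 x}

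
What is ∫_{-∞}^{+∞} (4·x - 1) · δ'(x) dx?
-4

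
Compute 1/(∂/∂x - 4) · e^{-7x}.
- \frac{e^{- 7 x}}{11}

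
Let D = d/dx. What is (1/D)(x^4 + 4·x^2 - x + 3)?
\frac{x^{5}}{5} + \frac{4 x^{3}}{3} - \frac{x^{2}}{2} + 3 x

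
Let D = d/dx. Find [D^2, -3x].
-6D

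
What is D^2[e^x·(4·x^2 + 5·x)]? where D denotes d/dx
\left(4 x^{2} + 21 x + 18\right) e^{x}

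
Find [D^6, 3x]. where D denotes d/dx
18D^{5}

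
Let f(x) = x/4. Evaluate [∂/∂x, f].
\frac{1}{4}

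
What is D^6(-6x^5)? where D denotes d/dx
0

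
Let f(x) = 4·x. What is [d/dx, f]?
4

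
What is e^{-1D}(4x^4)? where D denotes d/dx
4 x^{4} - 16 x^{3} + 24 x^{2} - 16 x + 4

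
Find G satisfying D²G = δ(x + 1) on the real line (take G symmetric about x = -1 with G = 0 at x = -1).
\frac{|x + 1|}{2}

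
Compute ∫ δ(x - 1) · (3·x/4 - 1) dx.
- \frac{1}{4}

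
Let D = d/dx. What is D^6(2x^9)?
120960 x^{3}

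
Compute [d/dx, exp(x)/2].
\frac{e^{x}}{2}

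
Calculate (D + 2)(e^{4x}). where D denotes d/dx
6 e^{4 x}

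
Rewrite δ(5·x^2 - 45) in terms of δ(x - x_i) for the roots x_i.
\frac{\delta(x - 3) + \delta(x + 3)}{30}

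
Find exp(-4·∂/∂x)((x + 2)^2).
x^{2} - 4 x + 4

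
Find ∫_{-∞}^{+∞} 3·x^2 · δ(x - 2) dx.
12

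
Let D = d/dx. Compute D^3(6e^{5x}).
750 e^{5 x}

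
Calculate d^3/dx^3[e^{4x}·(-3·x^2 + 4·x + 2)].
\left(- 192 x^{2} - 32 x + 248\right) e^{4 x}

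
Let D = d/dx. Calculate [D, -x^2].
- 2 x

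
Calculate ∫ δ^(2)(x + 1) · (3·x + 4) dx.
0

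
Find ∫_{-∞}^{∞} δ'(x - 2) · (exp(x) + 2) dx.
- e^{2}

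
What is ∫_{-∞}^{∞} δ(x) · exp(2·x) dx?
1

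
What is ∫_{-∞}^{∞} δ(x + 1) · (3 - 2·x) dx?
5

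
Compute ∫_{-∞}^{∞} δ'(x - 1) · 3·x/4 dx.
- \frac{3}{4}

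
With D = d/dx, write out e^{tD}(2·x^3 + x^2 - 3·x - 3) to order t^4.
2 t^{3} + t^{2} \left(6 x + 1\right) + t \left(6 x^{2} + 2 x - 3\right) + 2 x^{3} + x^{2} - 3 x - 3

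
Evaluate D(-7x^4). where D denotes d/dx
- 28 x^{3}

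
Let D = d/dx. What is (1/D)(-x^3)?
- \frac{x^{4}}{4}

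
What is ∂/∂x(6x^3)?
18 x^{2}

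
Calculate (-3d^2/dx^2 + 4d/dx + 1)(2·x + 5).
2 x + 13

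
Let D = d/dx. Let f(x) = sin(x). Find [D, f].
\cos{\left(x \right)}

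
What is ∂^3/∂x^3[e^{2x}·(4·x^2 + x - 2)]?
\left(32 x^{2} + 104 x + 44\right) e^{2 x}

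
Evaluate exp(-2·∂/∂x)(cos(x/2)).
\cos{\left(\frac{x}{2} - 1 \right)}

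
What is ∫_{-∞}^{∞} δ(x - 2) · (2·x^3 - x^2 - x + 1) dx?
11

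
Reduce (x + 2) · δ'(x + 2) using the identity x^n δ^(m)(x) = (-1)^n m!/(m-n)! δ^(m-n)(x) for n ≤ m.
-\delta(x + 2)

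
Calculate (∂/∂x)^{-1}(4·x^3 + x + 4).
x^{4} + \frac{x^{2}}{2} + 4 x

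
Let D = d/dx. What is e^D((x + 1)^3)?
x^{3} + 6 x^{2} + 12 x + 8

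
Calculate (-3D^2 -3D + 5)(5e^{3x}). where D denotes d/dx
- 155 e^{3 x}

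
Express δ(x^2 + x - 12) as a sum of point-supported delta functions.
\frac{\delta(x - 3) + \delta(x + 4)}{7}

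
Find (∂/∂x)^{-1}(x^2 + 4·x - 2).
\frac{x^{3}}{3} + 2 x^{2} - 2 x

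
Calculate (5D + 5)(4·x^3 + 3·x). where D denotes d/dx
20 x^{3} + 60 x^{2} + 15 x + 15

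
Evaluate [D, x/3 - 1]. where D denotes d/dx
\frac{1}{3}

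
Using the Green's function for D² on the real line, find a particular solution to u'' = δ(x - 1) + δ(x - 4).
\frac{|x - 1|}{2} + \frac{|x - 4|}{2}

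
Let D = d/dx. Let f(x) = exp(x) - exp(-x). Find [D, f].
2 \cosh{\left(x \right)}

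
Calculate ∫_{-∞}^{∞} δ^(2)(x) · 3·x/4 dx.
0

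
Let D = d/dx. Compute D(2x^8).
16 x^{7}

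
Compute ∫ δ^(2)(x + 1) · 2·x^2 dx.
4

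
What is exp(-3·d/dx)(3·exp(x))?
3 e^{x - 3}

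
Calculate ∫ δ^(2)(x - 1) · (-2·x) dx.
0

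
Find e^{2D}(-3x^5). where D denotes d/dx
- 3 x^{5} - 30 x^{4} - 120 x^{3} - 240 x^{2} - 240 x - 96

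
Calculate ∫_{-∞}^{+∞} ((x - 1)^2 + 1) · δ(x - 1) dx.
1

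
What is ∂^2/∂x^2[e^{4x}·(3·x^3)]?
6 x \left(8 x^{2} + 12 x + 3\right) e^{4 x}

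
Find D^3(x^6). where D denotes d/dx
120 x^{3}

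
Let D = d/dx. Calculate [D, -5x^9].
- 45 x^{8}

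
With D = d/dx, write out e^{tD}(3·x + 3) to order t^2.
3 t + 3 x + 3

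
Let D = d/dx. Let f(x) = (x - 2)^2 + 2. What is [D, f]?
2 x - 4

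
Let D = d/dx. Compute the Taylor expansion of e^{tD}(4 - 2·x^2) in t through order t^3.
- 2 t^{2} - 4 t x - 2 x^{2} + 4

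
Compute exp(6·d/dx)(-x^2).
- x^{2} - 12 x - 36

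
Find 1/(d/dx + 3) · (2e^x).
\frac{e^{x}}{2}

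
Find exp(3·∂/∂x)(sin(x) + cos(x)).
\sqrt{2} \sin{\left(x + \frac{\pi}{4} + 3 \right)}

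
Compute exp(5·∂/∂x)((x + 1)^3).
x^{3} + 18 x^{2} + 108 x + 216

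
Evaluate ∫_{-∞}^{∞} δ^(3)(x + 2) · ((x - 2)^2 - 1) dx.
0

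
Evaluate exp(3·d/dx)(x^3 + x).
x^{3} + 9 x^{2} + 28 x + 30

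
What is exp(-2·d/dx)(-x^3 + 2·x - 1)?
- x^{3} + 6 x^{2} - 10 x + 3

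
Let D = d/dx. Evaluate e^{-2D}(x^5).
x^{5} - 10 x^{4} + 40 x^{3} - 80 x^{2} + 80 x - 32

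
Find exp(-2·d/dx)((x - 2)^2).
x^{2} - 8 x + 16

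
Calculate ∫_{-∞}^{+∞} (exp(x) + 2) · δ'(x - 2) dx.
- e^{2}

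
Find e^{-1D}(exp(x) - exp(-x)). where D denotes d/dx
- e^{1 - x} + e^{x - 1}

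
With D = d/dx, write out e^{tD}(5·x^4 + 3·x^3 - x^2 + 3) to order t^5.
5 t^{4} + t^{3} \left(20 x + 3\right) + t^{2} \left(30 x^{2} + 9 x - 1\right) + t x \left(20 x^{2} + 9 x - 2\right) + 5 x^{4} + 3 x^{3} - x^{2} + 3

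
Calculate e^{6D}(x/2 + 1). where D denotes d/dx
\frac{x}{2} + 4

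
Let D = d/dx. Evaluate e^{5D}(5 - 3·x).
- 3 x - 10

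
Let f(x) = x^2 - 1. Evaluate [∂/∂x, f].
2 x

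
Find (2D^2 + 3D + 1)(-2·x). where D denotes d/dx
- 2 x - 6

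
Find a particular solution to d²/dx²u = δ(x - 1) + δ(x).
\frac{|x - 1|}{2} + \frac{|x|}{2}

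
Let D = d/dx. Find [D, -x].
-1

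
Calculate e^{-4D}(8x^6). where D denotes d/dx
8 x^{6} - 192 x^{5} + 1920 x^{4} - 10240 x^{3} + 30720 x^{2} - 49152 x + 32768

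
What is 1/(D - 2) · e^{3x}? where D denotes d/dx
e^{3 x}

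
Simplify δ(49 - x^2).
\frac{\delta(x - 7) + \delta(x + 7)}{14}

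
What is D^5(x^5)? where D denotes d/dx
120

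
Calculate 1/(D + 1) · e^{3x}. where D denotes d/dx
\frac{e^{3 x}}{4}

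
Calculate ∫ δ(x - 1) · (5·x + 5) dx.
10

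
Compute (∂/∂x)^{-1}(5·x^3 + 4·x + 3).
\frac{5 x^{4}}{4} + 2 x^{2} + 3 x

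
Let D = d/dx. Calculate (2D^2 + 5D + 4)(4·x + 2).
16 x + 28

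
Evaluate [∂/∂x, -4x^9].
- 36 x^{8}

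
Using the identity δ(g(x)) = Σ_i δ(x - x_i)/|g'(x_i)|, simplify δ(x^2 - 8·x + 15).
\frac{\delta(x - 3) + \delta(x - 5)}{2}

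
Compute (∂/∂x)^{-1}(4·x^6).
\frac{4 x^{7}}{7}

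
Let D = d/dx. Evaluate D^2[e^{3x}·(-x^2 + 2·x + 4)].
\left(- 9 x^{2} + 6 x + 46\right) e^{3 x}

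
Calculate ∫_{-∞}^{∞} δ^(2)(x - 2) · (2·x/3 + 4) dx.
0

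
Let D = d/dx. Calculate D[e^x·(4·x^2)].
4 x \left(x + 2\right) e^{x}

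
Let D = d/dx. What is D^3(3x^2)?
0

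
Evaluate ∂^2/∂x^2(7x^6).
210 x^{4}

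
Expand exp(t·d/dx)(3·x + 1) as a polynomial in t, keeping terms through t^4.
3 t + 3 x + 1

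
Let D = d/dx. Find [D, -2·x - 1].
-2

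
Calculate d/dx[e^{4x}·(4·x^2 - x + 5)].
\left(16 x^{2} + 4 x + 19\right) e^{4 x}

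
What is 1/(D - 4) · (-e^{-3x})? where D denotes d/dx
\frac{e^{- 3 x}}{7}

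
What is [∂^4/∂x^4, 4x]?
16\frac{d^{3}}{dx^{3}}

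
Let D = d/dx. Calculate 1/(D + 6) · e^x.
\frac{e^{x}}{7}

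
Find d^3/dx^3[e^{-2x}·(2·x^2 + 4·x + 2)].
8 \left(- 2 x^{2} + 2 x + 1\right) e^{- 2 x}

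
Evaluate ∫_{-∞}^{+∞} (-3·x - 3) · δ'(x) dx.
3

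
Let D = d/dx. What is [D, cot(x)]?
- \frac{1}{\sin^{2}{\left(x \right)}}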